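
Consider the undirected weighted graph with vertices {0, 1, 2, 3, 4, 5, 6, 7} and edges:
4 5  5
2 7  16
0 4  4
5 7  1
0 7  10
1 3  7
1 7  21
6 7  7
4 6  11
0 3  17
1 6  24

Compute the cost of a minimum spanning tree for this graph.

Grow the tree from 3 using Prim:
Step 1: cheapest edge leaving the tree is 1 3 (7); add 1.
Step 2: cheapest edge leaving the tree is 0 3 (17); add 0.
Step 3: cheapest edge leaving the tree is 0 4 (4); add 4.
Step 4: cheapest edge leaving the tree is 4 5 (5); add 5.
Step 5: cheapest edge leaving the tree is 5 7 (1); add 7.
Step 6: cheapest edge leaving the tree is 6 7 (7); add 6.
Step 7: cheapest edge leaving the tree is 2 7 (16); add 2.
MST edges: 1 3, 0 3, 0 4, 4 5, 5 7, 6 7, 2 7; total weight 7+17+4+5+1+7+16 = 57.

57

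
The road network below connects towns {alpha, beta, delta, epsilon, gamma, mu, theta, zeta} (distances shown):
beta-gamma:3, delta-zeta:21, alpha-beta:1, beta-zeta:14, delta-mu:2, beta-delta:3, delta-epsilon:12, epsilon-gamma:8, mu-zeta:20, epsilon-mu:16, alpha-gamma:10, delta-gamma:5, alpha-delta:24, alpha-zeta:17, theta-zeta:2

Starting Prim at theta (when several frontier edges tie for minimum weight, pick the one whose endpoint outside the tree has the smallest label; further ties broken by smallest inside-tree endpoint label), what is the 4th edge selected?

beta-delta

Prim, starting at theta.
Step 1: cheapest edge leaving the tree is theta-zeta (2); add zeta.
Step 2: cheapest edge leaving the tree is beta-zeta (14); add beta.
Step 3: cheapest edge leaving the tree is alpha-beta (1); add alpha.
Step 4: cheapest edge leaving the tree is beta-delta (3); add delta.
Step 5: cheapest edge leaving the tree is delta-mu (2); add mu.
Step 6: cheapest edge leaving the tree is beta-gamma (3); add gamma.
Step 7: cheapest edge leaving the tree is epsilon-gamma (8); add epsilon.
The 4th edge added is beta-delta.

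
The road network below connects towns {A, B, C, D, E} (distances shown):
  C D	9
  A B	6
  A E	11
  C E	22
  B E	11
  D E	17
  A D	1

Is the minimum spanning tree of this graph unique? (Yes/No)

Kruskal's algorithm — process edges by increasing weight (ties by edge label):
A D (1): add — endpoints in different components.
A B (6): add — endpoints in different components.
C D (9): add — endpoints in different components.
A E (11): add — endpoints in different components.
Non-tree edge B E has weight 11, equal to the heaviest edge on its tree cycle — swapping gives another MST of the same weight. Not unique.

No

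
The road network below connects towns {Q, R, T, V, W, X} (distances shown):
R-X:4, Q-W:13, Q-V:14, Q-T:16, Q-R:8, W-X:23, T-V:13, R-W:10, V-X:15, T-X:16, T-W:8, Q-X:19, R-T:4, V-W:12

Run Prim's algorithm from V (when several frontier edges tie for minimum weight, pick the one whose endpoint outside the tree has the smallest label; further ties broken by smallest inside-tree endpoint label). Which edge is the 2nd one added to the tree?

Prim, starting at V.
Step 1: cheapest edge leaving the tree is V-W (12); add W.
Step 2: cheapest edge leaving the tree is T-W (8); add T.
Step 3: cheapest edge leaving the tree is R-T (4); add R.
Step 4: cheapest edge leaving the tree is R-X (4); add X.
Step 5: cheapest edge leaving the tree is Q-R (8); add Q.
The 2nd edge added is T-W.

T-W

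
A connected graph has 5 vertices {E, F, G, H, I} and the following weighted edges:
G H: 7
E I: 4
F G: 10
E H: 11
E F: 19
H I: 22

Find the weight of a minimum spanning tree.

32

Prim, starting at E.
Step 1: cheapest edge leaving the tree is E I (4); add I.
Step 2: cheapest edge leaving the tree is E H (11); add H.
Step 3: cheapest edge leaving the tree is G H (7); add G.
Step 4: cheapest edge leaving the tree is F G (10); add F.
MST edges: E I, E H, G H, F G; total weight 4+11+7+10 = 32.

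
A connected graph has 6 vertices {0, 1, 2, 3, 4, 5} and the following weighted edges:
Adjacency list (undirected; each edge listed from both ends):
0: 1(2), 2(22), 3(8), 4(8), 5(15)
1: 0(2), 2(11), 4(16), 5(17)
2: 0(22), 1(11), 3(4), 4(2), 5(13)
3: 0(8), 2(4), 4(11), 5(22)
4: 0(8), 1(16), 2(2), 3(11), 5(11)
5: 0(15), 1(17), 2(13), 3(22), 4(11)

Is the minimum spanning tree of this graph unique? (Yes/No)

Kruskal: consider edges lightest-first.
0 1 (2): add. Components now {0,1} {2} {3} {4} {5}
2 4 (2): add. Components now {0,1} {2,4} {3} {5}
2 3 (4): add. Components now {0,1} {2,3,4} {5}
0 3 (8): add. Components now {0,1,2,3,4} {5}
0 4 (8): skip — 0 and 4 already connected.
1 2 (11): skip — 1 and 2 already connected.
3 4 (11): skip — 3 and 4 already connected.
4 5 (11): add. Components now {0,1,2,3,4,5}
Non-tree edge 0 4 has weight 8, equal to the heaviest edge on its tree cycle — swapping gives another MST of the same weight. Not unique.

No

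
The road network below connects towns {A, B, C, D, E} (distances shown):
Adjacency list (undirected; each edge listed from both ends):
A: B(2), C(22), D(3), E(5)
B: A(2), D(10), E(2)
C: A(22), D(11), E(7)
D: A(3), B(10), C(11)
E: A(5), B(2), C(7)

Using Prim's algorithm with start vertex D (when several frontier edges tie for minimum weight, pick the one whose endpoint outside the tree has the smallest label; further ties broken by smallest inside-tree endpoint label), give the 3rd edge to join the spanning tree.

B-E

Prim, starting at D.
Step 1: frontier [A—D 3, B—D 10, C—D 11] → take A—D (3); add A.
Step 2: frontier [A—B 2, A—E 5, A—C 22, B—D 10, C—D 11] → take A—B (2); add B.
Step 3: frontier [A—E 5, A—C 22, B—E 2, C—D 11] → take B—E (2); add E.
Step 4: frontier [A—C 22, C—D 11, C—E 7] → take C—E (7); add C.
The 3rd edge added is B—E.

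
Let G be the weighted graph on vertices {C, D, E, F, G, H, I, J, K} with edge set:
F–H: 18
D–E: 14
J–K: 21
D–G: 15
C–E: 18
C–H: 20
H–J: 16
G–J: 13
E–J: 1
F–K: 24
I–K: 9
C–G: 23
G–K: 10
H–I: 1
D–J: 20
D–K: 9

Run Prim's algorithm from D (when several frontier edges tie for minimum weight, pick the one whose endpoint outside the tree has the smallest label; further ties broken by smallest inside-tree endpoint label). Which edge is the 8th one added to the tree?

F-H

Prim, starting at D.
Step 1: cheapest edge leaving the tree is D–K (9); add K.
Step 2: cheapest edge leaving the tree is I–K (9); add I.
Step 3: cheapest edge leaving the tree is H–I (1); add H.
Step 4: cheapest edge leaving the tree is G–K (10); add G.
Step 5: cheapest edge leaving the tree is G–J (13); add J.
Step 6: cheapest edge leaving the tree is E–J (1); add E.
Step 7: cheapest edge leaving the tree is C–E (18); add C.
Step 8: cheapest edge leaving the tree is F–H (18); add F.
The 8th edge added is F–H.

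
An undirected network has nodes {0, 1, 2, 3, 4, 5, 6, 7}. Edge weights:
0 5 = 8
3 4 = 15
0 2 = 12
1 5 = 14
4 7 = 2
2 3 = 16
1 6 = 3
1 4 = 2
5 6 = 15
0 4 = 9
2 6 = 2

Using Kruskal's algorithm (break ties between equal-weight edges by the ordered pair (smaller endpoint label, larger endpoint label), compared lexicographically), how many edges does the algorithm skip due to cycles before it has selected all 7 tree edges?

2

Kruskal's algorithm — process edges by increasing weight (ties by edge label):
1 4 (2): add — endpoints in different components.
2 6 (2): add — endpoints in different components.
4 7 (2): add — endpoints in different components.
1 6 (3): add — endpoints in different components.
0 5 (8): add — endpoints in different components.
0 4 (9): add — endpoints in different components.
0 2 (12): skip — 0 and 2 already connected.
1 5 (14): skip — 1 and 5 already connected.
3 4 (15): add — endpoints in different components.
Edges rejected before the tree was complete: 2.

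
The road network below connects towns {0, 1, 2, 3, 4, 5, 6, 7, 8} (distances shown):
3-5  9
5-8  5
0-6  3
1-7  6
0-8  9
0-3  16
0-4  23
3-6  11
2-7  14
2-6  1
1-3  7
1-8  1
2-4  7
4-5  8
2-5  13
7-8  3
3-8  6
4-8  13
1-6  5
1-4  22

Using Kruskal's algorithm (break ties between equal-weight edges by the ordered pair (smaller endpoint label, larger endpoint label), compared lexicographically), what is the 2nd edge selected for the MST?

Kruskal's algorithm — process edges by increasing weight (ties by edge label):
1-8 (1): add — endpoints in different components.
2-6 (1): add — endpoints in different components.
0-6 (3): add — endpoints in different components.
7-8 (3): add — endpoints in different components.
1-6 (5): add — endpoints in different components.
5-8 (5): add — endpoints in different components.
1-7 (6): skip — 1 and 7 already connected.
3-8 (6): add — endpoints in different components.
1-3 (7): skip — 1 and 3 already connected.
2-4 (7): add — endpoints in different components.
The 2nd edge added is 2-6.

2-6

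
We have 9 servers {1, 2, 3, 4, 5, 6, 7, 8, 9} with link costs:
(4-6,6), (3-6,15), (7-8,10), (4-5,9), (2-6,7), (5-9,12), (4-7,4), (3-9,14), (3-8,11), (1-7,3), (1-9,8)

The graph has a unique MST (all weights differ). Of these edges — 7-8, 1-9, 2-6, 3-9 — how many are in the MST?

Kruskal: consider edges lightest-first.
1-7 (3): add — endpoints in different components.
4-7 (4): add — endpoints in different components.
4-6 (6): add — endpoints in different components.
2-6 (7): add — endpoints in different components.
1-9 (8): add — endpoints in different components.
4-5 (9): add — endpoints in different components.
7-8 (10): add — endpoints in different components.
3-8 (11): add — endpoints in different components.
MST edge set: {1-7, 4-7, 4-6, 2-6, 1-9, 4-5, 7-8, 3-8}.
Of the listed edges, {7-8, 1-9, 2-6} are in the MST → 3.

3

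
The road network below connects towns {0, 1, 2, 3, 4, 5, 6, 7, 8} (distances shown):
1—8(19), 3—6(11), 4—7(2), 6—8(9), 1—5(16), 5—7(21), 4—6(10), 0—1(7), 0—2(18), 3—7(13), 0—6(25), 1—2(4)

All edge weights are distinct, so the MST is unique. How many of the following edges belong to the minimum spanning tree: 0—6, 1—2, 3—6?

Kruskal: consider edges lightest-first.
4—7 (2): add — endpoints in different components.
1—2 (4): add — endpoints in different components.
0—1 (7): add — endpoints in different components.
6—8 (9): add — endpoints in different components.
4—6 (10): add — endpoints in different components.
3—6 (11): add — endpoints in different components.
3—7 (13): skip — 3 and 7 already connected.
1—5 (16): add — endpoints in different components.
0—2 (18): skip — 0 and 2 already connected.
1—8 (19): add — endpoints in different components.
MST edge set: {4—7, 1—2, 0—1, 6—8, 4—6, 3—6, 1—5, 1—8}.
Of the listed edges, {1—2, 3—6} are in the MST → 2.

2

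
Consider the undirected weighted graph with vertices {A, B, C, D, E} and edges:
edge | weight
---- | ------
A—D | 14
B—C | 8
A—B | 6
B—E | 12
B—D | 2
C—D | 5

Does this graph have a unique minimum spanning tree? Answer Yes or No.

Yes

Kruskal's algorithm — process edges by increasing weight (ties by edge label):
B—D (2): add — endpoints in different components.
C—D (5): add — endpoints in different components.
A—B (6): add — endpoints in different components.
B—C (8): skip — B and C already connected.
B—E (12): add — endpoints in different components.
Every non-tree edge has weight strictly greater than the heaviest edge on the tree path between its endpoints, so the MST is unique.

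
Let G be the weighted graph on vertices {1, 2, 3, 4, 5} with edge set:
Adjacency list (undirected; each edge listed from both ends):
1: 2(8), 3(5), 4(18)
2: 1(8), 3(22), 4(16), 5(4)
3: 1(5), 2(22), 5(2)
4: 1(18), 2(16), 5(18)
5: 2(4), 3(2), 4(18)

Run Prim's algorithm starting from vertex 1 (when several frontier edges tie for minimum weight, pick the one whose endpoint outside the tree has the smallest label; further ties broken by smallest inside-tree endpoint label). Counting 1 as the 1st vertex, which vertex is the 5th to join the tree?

4

Prim's algorithm from 1:
Step 1: frontier [1 3 5, 1 2 8, 1 4 18] → take 1 3 (5); add 3.
Step 2: frontier [1 2 8, 1 4 18, 3 5 2, 2 3 22] → take 3 5 (2); add 5.
Step 3: frontier [1 2 8, 1 4 18, 2 3 22, 2 5 4, 4 5 18] → take 2 5 (4); add 2.
Step 4: frontier [1 4 18, 2 4 16, 4 5 18] → take 2 4 (16); add 4.
Vertex order: 1, 3, 5, 2, 4. The 5th vertex is 4.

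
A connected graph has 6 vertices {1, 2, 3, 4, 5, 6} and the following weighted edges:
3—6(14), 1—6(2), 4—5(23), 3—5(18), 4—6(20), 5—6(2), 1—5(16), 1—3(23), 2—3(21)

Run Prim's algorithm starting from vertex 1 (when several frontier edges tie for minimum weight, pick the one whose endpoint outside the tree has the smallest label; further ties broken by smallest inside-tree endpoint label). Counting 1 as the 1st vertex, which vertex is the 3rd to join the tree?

5

Grow the tree from 1 using Prim:
Step 1: cheapest edge leaving the tree is 1—6 (2); add 6.
Step 2: cheapest edge leaving the tree is 5—6 (2); add 5.
Step 3: cheapest edge leaving the tree is 3—6 (14); add 3.
Step 4: cheapest edge leaving the tree is 4—6 (20); add 4.
Step 5: cheapest edge leaving the tree is 2—3 (21); add 2.
Vertex order: 1, 6, 5, 3, 4, 2. The 3rd vertex is 5.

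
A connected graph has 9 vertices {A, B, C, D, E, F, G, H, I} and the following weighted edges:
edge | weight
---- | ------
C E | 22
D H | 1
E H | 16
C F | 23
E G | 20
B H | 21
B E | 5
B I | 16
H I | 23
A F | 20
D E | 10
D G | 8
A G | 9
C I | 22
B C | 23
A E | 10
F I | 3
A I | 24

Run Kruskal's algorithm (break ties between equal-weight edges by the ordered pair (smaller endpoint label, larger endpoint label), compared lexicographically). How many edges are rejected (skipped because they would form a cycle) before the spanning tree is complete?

Kruskal: consider edges lightest-first.
D H (1): add — endpoints in different components.
F I (3): add — endpoints in different components.
B E (5): add — endpoints in different components.
D G (8): add — endpoints in different components.
A G (9): add — endpoints in different components.
A E (10): add — endpoints in different components.
D E (10): skip — D and E already connected.
B I (16): add — endpoints in different components.
E H (16): skip — E and H already connected.
A F (20): skip — A and F already connected.
E G (20): skip — E and G already connected.
B H (21): skip — B and H already connected.
C E (22): add — endpoints in different components.
Edges rejected before the tree was complete: 5.

5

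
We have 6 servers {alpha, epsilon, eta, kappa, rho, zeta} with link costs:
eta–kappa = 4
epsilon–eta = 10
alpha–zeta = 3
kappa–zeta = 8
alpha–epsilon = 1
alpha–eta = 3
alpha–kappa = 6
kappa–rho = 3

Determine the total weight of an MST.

Sort edges by weight, then run Kruskal:
alpha–epsilon (1): add — endpoints in different components.
alpha–eta (3): add — endpoints in different components.
alpha–zeta (3): add — endpoints in different components.
kappa–rho (3): add — endpoints in different components.
eta–kappa (4): add — endpoints in different components.
MST edges: alpha–epsilon, alpha–eta, alpha–zeta, kappa–rho, eta–kappa; total weight 1+3+3+3+4 = 14.

14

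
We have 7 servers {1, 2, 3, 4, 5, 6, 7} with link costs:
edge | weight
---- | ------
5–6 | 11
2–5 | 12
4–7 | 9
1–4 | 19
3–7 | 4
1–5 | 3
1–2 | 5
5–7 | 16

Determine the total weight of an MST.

Grow the tree from 4 using Prim:
Step 1: frontier [4–7 9, 1–4 19] → take 4–7 (9); add 7.
Step 2: frontier [1–4 19, 3–7 4, 5–7 16] → take 3–7 (4); add 3.
Step 3: frontier [1–4 19, 5–7 16] → take 5–7 (16); add 5.
Step 4: frontier [1–4 19, 1–5 3, 5–6 11, 2–5 12] → take 1–5 (3); add 1.
Step 5: frontier [1–2 5, 5–6 11, 2–5 12] → take 1–2 (5); add 2.
Step 6: frontier [5–6 11] → take 5–6 (11); add 6.
MST edges: 4–7, 3–7, 5–7, 1–5, 1–2, 5–6; total weight 9+4+16+3+5+11 = 48.

48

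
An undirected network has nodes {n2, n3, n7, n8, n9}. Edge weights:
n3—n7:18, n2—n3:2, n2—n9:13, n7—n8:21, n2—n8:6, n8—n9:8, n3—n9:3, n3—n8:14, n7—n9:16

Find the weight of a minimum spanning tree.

Kruskal's algorithm — process edges by increasing weight (ties by edge label):
n2—n3 (2): add. Components now {n9} {n8} {n7} {n2,n3}
n3—n9 (3): add. Components now {n2,n3,n9} {n8} {n7}
n2—n8 (6): add. Components now {n2,n3,n8,n9} {n7}
n8—n9 (8): skip — n9 and n8 already connected.
n2—n9 (13): skip — n9 and n2 already connected.
n3—n8 (14): skip — n8 and n3 already connected.
n7—n9 (16): add. Components now {n2,n3,n7,n8,n9}
MST edges: n2—n3, n3—n9, n2—n8, n7—n9; total weight 2+3+6+16 = 27.

27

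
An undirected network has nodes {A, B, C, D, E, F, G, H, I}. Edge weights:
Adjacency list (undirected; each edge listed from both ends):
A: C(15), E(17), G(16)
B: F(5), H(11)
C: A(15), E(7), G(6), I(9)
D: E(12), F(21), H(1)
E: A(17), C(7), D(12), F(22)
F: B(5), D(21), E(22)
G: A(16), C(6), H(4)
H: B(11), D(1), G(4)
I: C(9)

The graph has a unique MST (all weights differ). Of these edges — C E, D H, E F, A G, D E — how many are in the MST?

2

Kruskal: consider edges lightest-first.
D H (1): add — endpoints in different components.
G H (4): add — endpoints in different components.
B F (5): add — endpoints in different components.
C G (6): add — endpoints in different components.
C E (7): add — endpoints in different components.
C I (9): add — endpoints in different components.
B H (11): add — endpoints in different components.
D E (12): skip — D and E already connected.
A C (15): add — endpoints in different components.
MST edge set: {D H, G H, B F, C G, C E, C I, B H, A C}.
Of the listed edges, {C E, D H} are in the MST → 2.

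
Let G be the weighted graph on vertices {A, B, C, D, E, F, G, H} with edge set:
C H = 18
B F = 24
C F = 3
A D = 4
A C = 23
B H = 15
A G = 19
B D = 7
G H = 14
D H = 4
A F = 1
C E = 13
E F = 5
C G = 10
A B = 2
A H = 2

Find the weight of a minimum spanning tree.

27

Grow the tree from A using Prim:
Step 1: cheapest edge leaving the tree is A F (1); add F.
Step 2: cheapest edge leaving the tree is A B (2); add B.
Step 3: cheapest edge leaving the tree is A H (2); add H.
Step 4: cheapest edge leaving the tree is C F (3); add C.
Step 5: cheapest edge leaving the tree is A D (4); add D.
Step 6: cheapest edge leaving the tree is E F (5); add E.
Step 7: cheapest edge leaving the tree is C G (10); add G.
MST edges: A F, A B, A H, C F, A D, E F, C G; total weight 1+2+2+3+4+5+10 = 27.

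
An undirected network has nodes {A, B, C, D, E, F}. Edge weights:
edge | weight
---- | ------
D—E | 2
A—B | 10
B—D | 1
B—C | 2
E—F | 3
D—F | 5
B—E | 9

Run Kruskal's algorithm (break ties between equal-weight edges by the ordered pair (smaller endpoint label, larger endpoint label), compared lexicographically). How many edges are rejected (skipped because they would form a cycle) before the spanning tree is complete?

2

Kruskal: consider edges lightest-first.
B—D (1): add. Components now {A} {B,D} {C} {E} {F}
B—C (2): add. Components now {A} {B,C,D} {E} {F}
D—E (2): add. Components now {A} {B,C,D,E} {F}
E—F (3): add. Components now {A} {B,C,D,E,F}
D—F (5): skip — D and F already connected.
B—E (9): skip — B and E already connected.
A—B (10): add. Components now {A,B,C,D,E,F}
Edges rejected before the tree was complete: 2.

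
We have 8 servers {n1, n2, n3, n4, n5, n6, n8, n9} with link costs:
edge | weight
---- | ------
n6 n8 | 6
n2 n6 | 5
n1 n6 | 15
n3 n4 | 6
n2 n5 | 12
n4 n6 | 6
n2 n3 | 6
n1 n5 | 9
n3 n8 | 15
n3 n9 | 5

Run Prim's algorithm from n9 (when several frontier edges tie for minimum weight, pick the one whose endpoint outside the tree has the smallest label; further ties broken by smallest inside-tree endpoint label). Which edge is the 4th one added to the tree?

Grow the tree from n9 using Prim:
Step 1: frontier [n3 n9 5] → take n3 n9 (5); add n3.
Step 2: frontier [n2 n3 6, n3 n4 6, n3 n8 15] → take n2 n3 (6); add n2.
Step 3: frontier [n2 n6 5, n2 n5 12, n3 n4 6, n3 n8 15] → take n2 n6 (5); add n6.
Step 4: frontier [n2 n5 12, n3 n4 6, n3 n8 15, n4 n6 6, n6 n8 6, n1 n6 15] → take n3 n4 (6); add n4.
Step 5: frontier [n2 n5 12, n3 n8 15, n6 n8 6, n1 n6 15] → take n6 n8 (6); add n8.
Step 6: frontier [n2 n5 12, n1 n6 15] → take n2 n5 (12); add n5.
Step 7: frontier [n1 n5 9, n1 n6 15] → take n1 n5 (9); add n1.
The 4th edge added is n3 n4.

n3-n4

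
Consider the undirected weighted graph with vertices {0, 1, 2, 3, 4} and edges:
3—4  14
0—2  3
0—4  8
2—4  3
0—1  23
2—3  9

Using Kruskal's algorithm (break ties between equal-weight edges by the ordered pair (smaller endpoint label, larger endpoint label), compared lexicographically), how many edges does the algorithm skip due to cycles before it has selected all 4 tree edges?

Kruskal's algorithm — process edges by increasing weight (ties by edge label):
0—2 (3): add — endpoints in different components.
2—4 (3): add — endpoints in different components.
0—4 (8): skip — 0 and 4 already connected.
2—3 (9): add — endpoints in different components.
3—4 (14): skip — 3 and 4 already connected.
0—1 (23): add — endpoints in different components.
Edges rejected before the tree was complete: 2.

2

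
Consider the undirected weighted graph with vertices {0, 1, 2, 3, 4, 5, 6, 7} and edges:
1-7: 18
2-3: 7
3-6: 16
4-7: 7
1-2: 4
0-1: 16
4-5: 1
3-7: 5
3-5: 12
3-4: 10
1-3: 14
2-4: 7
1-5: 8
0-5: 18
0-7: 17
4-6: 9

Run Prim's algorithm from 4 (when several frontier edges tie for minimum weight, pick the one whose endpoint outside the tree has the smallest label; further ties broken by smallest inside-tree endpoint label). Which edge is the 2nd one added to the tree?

Prim, starting at 4.
Step 1: cheapest edge leaving the tree is 4-5 (1); add 5.
Step 2: cheapest edge leaving the tree is 2-4 (7); add 2.
Step 3: cheapest edge leaving the tree is 1-2 (4); add 1.
Step 4: cheapest edge leaving the tree is 2-3 (7); add 3.
Step 5: cheapest edge leaving the tree is 3-7 (5); add 7.
Step 6: cheapest edge leaving the tree is 4-6 (9); add 6.
Step 7: cheapest edge leaving the tree is 0-1 (16); add 0.
The 2nd edge added is 2-4.

2-4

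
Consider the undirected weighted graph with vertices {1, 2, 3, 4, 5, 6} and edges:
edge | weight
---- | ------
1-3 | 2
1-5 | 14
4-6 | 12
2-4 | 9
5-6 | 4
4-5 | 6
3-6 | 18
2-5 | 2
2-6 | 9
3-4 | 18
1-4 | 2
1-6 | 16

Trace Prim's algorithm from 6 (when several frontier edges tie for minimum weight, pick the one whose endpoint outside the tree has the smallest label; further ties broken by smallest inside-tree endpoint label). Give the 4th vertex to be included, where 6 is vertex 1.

Grow the tree from 6 using Prim:
Step 1: frontier [5-6 4, 2-6 9, 4-6 12, 1-6 16, 3-6 18] → take 5-6 (4); add 5.
Step 2: frontier [2-5 2, 4-5 6, 1-5 14, 2-6 9, 4-6 12, 1-6 16, 3-6 18] → take 2-5 (2); add 2.
Step 3: frontier [2-4 9, 4-5 6, 1-5 14, 4-6 12, 1-6 16, 3-6 18] → take 4-5 (6); add 4.
Step 4: frontier [1-4 2, 3-4 18, 1-5 14, 1-6 16, 3-6 18] → take 1-4 (2); add 1.
Step 5: frontier [1-3 2, 3-4 18, 3-6 18] → take 1-3 (2); add 3.
Vertex order: 6, 5, 2, 4, 1, 3. The 4th vertex is 4.

4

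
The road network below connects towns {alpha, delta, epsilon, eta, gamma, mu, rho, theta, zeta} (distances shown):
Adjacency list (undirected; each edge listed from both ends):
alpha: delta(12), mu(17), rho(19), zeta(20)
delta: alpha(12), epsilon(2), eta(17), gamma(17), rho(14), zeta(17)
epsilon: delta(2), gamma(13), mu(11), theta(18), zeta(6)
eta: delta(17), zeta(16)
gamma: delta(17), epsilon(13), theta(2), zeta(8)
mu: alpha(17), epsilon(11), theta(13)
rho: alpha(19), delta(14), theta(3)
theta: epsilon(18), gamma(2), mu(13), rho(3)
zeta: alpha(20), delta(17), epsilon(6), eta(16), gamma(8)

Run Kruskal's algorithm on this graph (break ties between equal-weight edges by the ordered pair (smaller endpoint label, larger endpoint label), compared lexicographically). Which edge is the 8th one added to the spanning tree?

Sort edges by weight, then run Kruskal:
delta—epsilon (2): add — endpoints in different components.
gamma—theta (2): add — endpoints in different components.
rho—theta (3): add — endpoints in different components.
epsilon—zeta (6): add — endpoints in different components.
gamma—zeta (8): add — endpoints in different components.
epsilon—mu (11): add — endpoints in different components.
alpha—delta (12): add — endpoints in different components.
epsilon—gamma (13): skip — gamma and epsilon already connected.
mu—theta (13): skip — theta and mu already connected.
delta—rho (14): skip — delta and rho already connected.
eta—zeta (16): add — endpoints in different components.
The 8th edge added is eta—zeta.

eta-zeta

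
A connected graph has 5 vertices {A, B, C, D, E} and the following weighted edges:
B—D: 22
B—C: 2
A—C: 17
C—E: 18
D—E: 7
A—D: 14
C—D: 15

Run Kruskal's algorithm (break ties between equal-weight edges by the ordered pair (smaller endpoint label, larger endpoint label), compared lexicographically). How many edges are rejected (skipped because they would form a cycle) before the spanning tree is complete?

Kruskal's algorithm — process edges by increasing weight (ties by edge label):
B—C (2): add — endpoints in different components.
D—E (7): add — endpoints in different components.
A—D (14): add — endpoints in different components.
C—D (15): add — endpoints in different components.
Edges rejected before the tree was complete: 0.

0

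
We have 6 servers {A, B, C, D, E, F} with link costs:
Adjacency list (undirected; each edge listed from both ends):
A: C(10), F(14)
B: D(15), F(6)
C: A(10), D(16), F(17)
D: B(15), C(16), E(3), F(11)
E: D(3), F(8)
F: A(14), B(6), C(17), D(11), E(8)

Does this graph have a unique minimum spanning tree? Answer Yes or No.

Yes

Kruskal: consider edges lightest-first.
D E (3): add — endpoints in different components.
B F (6): add — endpoints in different components.
E F (8): add — endpoints in different components.
A C (10): add — endpoints in different components.
D F (11): skip — D and F already connected.
A F (14): add — endpoints in different components.
Every non-tree edge has weight strictly greater than the heaviest edge on the tree path between its endpoints, so the MST is unique.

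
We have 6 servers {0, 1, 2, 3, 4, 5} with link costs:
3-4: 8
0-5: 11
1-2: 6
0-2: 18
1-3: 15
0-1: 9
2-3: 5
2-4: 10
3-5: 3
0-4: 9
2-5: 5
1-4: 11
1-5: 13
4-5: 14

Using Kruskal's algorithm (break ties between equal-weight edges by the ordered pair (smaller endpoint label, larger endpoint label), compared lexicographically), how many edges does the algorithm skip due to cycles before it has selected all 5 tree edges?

1

Kruskal's algorithm — process edges by increasing weight (ties by edge label):
3-5 (3): add. Components now {0} {1} {2} {3,5} {4}
2-3 (5): add. Components now {0} {1} {2,3,5} {4}
2-5 (5): skip — 2 and 5 already connected.
1-2 (6): add. Components now {0} {1,2,3,5} {4}
3-4 (8): add. Components now {0} {1,2,3,4,5}
0-1 (9): add. Components now {0,1,2,3,4,5}
Edges rejected before the tree was complete: 1.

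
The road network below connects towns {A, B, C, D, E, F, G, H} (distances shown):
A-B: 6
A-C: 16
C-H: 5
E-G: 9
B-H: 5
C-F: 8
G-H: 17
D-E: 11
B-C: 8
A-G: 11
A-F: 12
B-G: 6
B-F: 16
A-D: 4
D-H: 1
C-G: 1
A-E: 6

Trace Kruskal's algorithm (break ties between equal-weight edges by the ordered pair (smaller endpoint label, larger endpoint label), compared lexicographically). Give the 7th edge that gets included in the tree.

C-F

Sort edges by weight, then run Kruskal:
C-G (1): add — endpoints in different components.
D-H (1): add — endpoints in different components.
A-D (4): add — endpoints in different components.
B-H (5): add — endpoints in different components.
C-H (5): add — endpoints in different components.
A-B (6): skip — A and B already connected.
A-E (6): add — endpoints in different components.
B-G (6): skip — B and G already connected.
B-C (8): skip — B and C already connected.
C-F (8): add — endpoints in different components.
The 7th edge added is C-F.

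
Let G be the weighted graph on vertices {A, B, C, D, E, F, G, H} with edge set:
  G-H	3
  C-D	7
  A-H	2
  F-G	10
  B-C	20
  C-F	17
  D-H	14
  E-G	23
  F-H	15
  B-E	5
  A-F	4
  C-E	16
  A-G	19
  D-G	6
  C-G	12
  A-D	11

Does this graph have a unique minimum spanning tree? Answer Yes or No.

Sort edges by weight, then run Kruskal:
A-H (2): add — endpoints in different components.
G-H (3): add — endpoints in different components.
A-F (4): add — endpoints in different components.
B-E (5): add — endpoints in different components.
D-G (6): add — endpoints in different components.
C-D (7): add — endpoints in different components.
F-G (10): skip — F and G already connected.
A-D (11): skip — A and D already connected.
C-G (12): skip — C and G already connected.
D-H (14): skip — D and H already connected.
F-H (15): skip — F and H already connected.
C-E (16): add — endpoints in different components.
Every non-tree edge has weight strictly greater than the heaviest edge on the tree path between its endpoints, so the MST is unique.

Yes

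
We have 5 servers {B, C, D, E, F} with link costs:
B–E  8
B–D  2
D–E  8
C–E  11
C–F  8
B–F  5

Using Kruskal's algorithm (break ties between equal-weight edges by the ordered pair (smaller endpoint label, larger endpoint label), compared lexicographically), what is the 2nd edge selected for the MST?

Sort edges by weight, then run Kruskal:
B–D (2): add. Components now {B,D} {C} {E} {F}
B–F (5): add. Components now {B,D,F} {C} {E}
B–E (8): add. Components now {B,D,E,F} {C}
C–F (8): add. Components now {B,C,D,E,F}
The 2nd edge added is B–F.

B-F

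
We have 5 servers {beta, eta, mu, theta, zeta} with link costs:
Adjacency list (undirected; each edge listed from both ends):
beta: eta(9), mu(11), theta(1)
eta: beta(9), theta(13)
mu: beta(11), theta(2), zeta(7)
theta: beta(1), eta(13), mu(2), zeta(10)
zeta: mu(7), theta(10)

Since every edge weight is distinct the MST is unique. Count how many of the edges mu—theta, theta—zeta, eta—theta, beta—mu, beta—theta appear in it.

2

Kruskal's algorithm — process edges by increasing weight (ties by edge label):
beta—theta (1): add. Components now {mu} {beta,theta} {zeta} {eta}
mu—theta (2): add. Components now {beta,mu,theta} {zeta} {eta}
mu—zeta (7): add. Components now {beta,mu,theta,zeta} {eta}
beta—eta (9): add. Components now {beta,eta,mu,theta,zeta}
MST edge set: {beta—theta, mu—theta, mu—zeta, beta—eta}.
Of the listed edges, {mu—theta, beta—theta} are in the MST → 2.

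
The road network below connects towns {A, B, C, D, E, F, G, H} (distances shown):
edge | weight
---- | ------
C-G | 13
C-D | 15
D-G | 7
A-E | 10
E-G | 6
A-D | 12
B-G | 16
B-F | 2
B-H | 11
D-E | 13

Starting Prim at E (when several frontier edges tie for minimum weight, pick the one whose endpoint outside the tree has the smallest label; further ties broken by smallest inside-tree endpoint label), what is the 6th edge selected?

B-F

Grow the tree from E using Prim:
Step 1: frontier [E-G 6, A-E 10, D-E 13] → take E-G (6); add G.
Step 2: frontier [A-E 10, D-E 13, D-G 7, C-G 13, B-G 16] → take D-G (7); add D.
Step 3: frontier [A-D 12, C-D 15, A-E 10, C-G 13, B-G 16] → take A-E (10); add A.
Step 4: frontier [C-D 15, C-G 13, B-G 16] → take C-G (13); add C.
Step 5: frontier [B-G 16] → take B-G (16); add B.
Step 6: frontier [B-F 2, B-H 11] → take B-F (2); add F.
Step 7: frontier [B-H 11] → take B-H (11); add H.
The 6th edge added is B-F.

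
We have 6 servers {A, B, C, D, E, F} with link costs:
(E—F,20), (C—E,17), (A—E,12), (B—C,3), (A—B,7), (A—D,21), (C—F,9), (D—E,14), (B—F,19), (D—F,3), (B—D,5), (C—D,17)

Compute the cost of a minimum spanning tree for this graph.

30

Prim, starting at E.
Step 1: frontier [A—E 12, D—E 14, C—E 17, E—F 20] → take A—E (12); add A.
Step 2: frontier [A—B 7, A—D 21, D—E 14, C—E 17, E—F 20] → take A—B (7); add B.
Step 3: frontier [A—D 21, B—C 3, B—D 5, B—F 19, D—E 14, C—E 17, E—F 20] → take B—C (3); add C.
Step 4: frontier [A—D 21, B—D 5, B—F 19, C—F 9, C—D 17, D—E 14, E—F 20] → take B—D (5); add D.
Step 5: frontier [B—F 19, C—F 9, D—F 3, E—F 20] → take D—F (3); add F.
MST edges: A—E, A—B, B—C, B—D, D—F; total weight 12+7+3+5+3 = 30.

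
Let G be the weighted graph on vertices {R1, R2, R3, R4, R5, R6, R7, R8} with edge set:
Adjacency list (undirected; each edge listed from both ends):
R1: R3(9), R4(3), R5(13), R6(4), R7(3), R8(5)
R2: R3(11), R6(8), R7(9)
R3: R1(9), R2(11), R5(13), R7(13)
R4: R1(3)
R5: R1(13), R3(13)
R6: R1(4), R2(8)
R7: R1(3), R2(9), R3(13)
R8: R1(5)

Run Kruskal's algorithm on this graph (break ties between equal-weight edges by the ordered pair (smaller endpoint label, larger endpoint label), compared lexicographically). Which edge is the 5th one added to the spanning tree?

R2-R6

Kruskal: consider edges lightest-first.
R1—R4 (3): add — endpoints in different components.
R1—R7 (3): add — endpoints in different components.
R1—R6 (4): add — endpoints in different components.
R1—R8 (5): add — endpoints in different components.
R2—R6 (8): add — endpoints in different components.
R1—R3 (9): add — endpoints in different components.
R2—R7 (9): skip — R7 and R2 already connected.
R2—R3 (11): skip — R3 and R2 already connected.
R1—R5 (13): add — endpoints in different components.
The 5th edge added is R2—R6.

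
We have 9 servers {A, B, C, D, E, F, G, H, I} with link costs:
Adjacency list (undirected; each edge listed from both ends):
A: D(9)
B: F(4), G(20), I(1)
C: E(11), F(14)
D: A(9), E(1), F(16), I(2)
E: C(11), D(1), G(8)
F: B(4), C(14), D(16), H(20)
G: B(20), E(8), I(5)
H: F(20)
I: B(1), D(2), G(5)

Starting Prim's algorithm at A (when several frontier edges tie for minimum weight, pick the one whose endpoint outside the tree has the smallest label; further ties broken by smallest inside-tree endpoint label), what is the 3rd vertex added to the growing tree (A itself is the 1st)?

Prim's algorithm from A:
Step 1: frontier [A—D 9] → take A—D (9); add D.
Step 2: frontier [D—E 1, D—I 2, D—F 16] → take D—E (1); add E.
Step 3: frontier [D—I 2, D—F 16, E—G 8, C—E 11] → take D—I (2); add I.
Step 4: frontier [D—F 16, E—G 8, C—E 11, B—I 1, G—I 5] → take B—I (1); add B.
Step 5: frontier [B—F 4, B—G 20, D—F 16, E—G 8, C—E 11, G—I 5] → take B—F (4); add F.
Step 6: frontier [B—G 20, E—G 8, C—E 11, C—F 14, F—H 20, G—I 5] → take G—I (5); add G.
Step 7: frontier [C—E 11, C—F 14, F—H 20] → take C—E (11); add C.
Step 8: frontier [F—H 20] → take F—H (20); add H.
Vertex order: A, D, E, I, B, F, G, C, H. The 3rd vertex is E.

E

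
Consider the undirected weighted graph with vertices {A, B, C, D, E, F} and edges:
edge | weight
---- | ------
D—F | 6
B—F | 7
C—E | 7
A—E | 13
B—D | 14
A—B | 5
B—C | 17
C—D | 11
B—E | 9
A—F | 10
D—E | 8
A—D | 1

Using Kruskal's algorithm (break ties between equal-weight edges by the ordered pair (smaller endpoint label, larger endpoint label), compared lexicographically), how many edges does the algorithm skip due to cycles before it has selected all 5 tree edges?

1

Kruskal's algorithm — process edges by increasing weight (ties by edge label):
A—D (1): add — endpoints in different components.
A—B (5): add — endpoints in different components.
D—F (6): add — endpoints in different components.
B—F (7): skip — B and F already connected.
C—E (7): add — endpoints in different components.
D—E (8): add — endpoints in different components.
Edges rejected before the tree was complete: 1.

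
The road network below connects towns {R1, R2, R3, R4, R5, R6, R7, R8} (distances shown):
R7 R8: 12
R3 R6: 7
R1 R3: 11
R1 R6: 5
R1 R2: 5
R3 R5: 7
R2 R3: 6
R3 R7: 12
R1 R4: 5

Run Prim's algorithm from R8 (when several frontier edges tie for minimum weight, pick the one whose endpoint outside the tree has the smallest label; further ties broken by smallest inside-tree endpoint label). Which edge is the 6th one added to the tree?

Prim, starting at R8.
Step 1: cheapest edge leaving the tree is R7 R8 (12); add R7.
Step 2: cheapest edge leaving the tree is R3 R7 (12); add R3.
Step 3: cheapest edge leaving the tree is R2 R3 (6); add R2.
Step 4: cheapest edge leaving the tree is R1 R2 (5); add R1.
Step 5: cheapest edge leaving the tree is R1 R4 (5); add R4.
Step 6: cheapest edge leaving the tree is R1 R6 (5); add R6.
Step 7: cheapest edge leaving the tree is R3 R5 (7); add R5.
The 6th edge added is R1 R6.

R1-R6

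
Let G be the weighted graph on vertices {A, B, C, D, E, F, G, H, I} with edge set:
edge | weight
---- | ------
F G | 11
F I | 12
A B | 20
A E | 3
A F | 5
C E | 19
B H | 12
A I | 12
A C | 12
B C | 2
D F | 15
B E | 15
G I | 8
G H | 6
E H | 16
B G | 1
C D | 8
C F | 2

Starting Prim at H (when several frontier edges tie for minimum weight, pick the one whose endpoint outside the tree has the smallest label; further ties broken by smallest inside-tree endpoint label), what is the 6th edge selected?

A-E

Grow the tree from H using Prim:
Step 1: cheapest edge leaving the tree is G H (6); add G.
Step 2: cheapest edge leaving the tree is B G (1); add B.
Step 3: cheapest edge leaving the tree is B C (2); add C.
Step 4: cheapest edge leaving the tree is C F (2); add F.
Step 5: cheapest edge leaving the tree is A F (5); add A.
Step 6: cheapest edge leaving the tree is A E (3); add E.
Step 7: cheapest edge leaving the tree is C D (8); add D.
Step 8: cheapest edge leaving the tree is G I (8); add I.
The 6th edge added is A E.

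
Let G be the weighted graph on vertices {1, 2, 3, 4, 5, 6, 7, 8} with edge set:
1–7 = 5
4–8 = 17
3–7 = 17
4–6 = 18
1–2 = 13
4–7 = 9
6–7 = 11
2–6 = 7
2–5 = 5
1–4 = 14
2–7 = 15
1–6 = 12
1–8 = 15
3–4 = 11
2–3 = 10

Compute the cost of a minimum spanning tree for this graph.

62

Kruskal's algorithm — process edges by increasing weight (ties by edge label):
1–7 (5): add — endpoints in different components.
2–5 (5): add — endpoints in different components.
2–6 (7): add — endpoints in different components.
4–7 (9): add — endpoints in different components.
2–3 (10): add — endpoints in different components.
3–4 (11): add — endpoints in different components.
6–7 (11): skip — 6 and 7 already connected.
1–6 (12): skip — 1 and 6 already connected.
1–2 (13): skip — 1 and 2 already connected.
1–4 (14): skip — 1 and 4 already connected.
1–8 (15): add — endpoints in different components.
MST edges: 1–7, 2–5, 2–6, 4–7, 2–3, 3–4, 1–8; total weight 5+5+7+9+10+11+15 = 62.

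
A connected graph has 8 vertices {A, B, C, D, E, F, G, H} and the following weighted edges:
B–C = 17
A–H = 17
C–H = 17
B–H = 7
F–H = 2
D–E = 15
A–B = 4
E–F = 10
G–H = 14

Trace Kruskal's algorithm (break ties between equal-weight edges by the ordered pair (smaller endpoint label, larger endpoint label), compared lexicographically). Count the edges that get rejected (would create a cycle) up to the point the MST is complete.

1

Sort edges by weight, then run Kruskal:
F–H (2): add — endpoints in different components.
A–B (4): add — endpoints in different components.
B–H (7): add — endpoints in different components.
E–F (10): add — endpoints in different components.
G–H (14): add — endpoints in different components.
D–E (15): add — endpoints in different components.
A–H (17): skip — A and H already connected.
B–C (17): add — endpoints in different components.
Edges rejected before the tree was complete: 1.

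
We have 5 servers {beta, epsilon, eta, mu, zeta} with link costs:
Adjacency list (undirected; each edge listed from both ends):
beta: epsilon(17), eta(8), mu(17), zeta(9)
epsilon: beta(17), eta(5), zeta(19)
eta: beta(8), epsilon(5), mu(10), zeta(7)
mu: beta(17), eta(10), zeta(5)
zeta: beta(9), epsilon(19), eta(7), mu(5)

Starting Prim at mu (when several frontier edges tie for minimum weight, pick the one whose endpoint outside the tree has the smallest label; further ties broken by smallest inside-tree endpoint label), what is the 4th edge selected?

Prim's algorithm from mu:
Step 1: frontier [mu zeta 5, eta mu 10, beta mu 17] → take mu zeta (5); add zeta.
Step 2: frontier [eta mu 10, beta mu 17, eta zeta 7, beta zeta 9, epsilon zeta 19] → take eta zeta (7); add eta.
Step 3: frontier [epsilon eta 5, beta eta 8, beta mu 17, beta zeta 9, epsilon zeta 19] → take epsilon eta (5); add epsilon.
Step 4: frontier [beta epsilon 17, beta eta 8, beta mu 17, beta zeta 9] → take beta eta (8); add beta.
The 4th edge added is beta eta.

beta-eta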